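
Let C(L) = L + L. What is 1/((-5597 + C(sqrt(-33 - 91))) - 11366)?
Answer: -16963/287743865 - 4*I*sqrt(31)/287743865 ≈ -5.8952e-5 - 7.7399e-8*I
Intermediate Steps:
C(L) = 2*L
1/((-5597 + C(sqrt(-33 - 91))) - 11366) = 1/((-5597 + 2*sqrt(-33 - 91)) - 11366) = 1/((-5597 + 2*sqrt(-124)) - 11366) = 1/((-5597 + 2*(2*I*sqrt(31))) - 11366) = 1/((-5597 + 4*I*sqrt(31)) - 11366) = 1/(-16963 + 4*I*sqrt(31))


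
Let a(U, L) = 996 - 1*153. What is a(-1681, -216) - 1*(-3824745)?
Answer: 3825588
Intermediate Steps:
a(U, L) = 843 (a(U, L) = 996 - 153 = 843)
a(-1681, -216) - 1*(-3824745) = 843 - 1*(-3824745) = 843 + 3824745 = 3825588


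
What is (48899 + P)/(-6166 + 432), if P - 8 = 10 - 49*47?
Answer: -23307/2867 ≈ -8.1294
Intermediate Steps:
P = -2285 (P = 8 + (10 - 49*47) = 8 + (10 - 2303) = 8 - 2293 = -2285)
(48899 + P)/(-6166 + 432) = (48899 - 2285)/(-6166 + 432) = 46614/(-5734) = 46614*(-1/5734) = -23307/2867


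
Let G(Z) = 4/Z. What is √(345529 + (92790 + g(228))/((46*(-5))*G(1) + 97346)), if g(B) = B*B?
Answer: 4*√619740246367/5357 ≈ 587.82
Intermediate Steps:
g(B) = B²
√(345529 + (92790 + g(228))/((46*(-5))*G(1) + 97346)) = √(345529 + (92790 + 228²)/((46*(-5))*(4/1) + 97346)) = √(345529 + (92790 + 51984)/(-920 + 97346)) = √(345529 + 144774/(-230*4 + 97346)) = √(345529 + 144774/(-920 + 97346)) = √(345529 + 144774/96426) = √(345529 + 144774*(1/96426)) = √(345529 + 8043/5357) = √(1851006896/5357) = 4*√619740246367/5357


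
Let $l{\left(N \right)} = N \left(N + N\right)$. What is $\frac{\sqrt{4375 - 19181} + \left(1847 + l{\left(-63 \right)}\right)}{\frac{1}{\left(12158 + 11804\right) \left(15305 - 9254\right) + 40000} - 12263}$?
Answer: $- \frac{283831659334}{355710540461} - \frac{145034062 i \sqrt{14806}}{1778552702305} \approx -0.79793 - 0.0099225 i$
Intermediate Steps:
$l{\left(N \right)} = 2 N^{2}$ ($l{\left(N \right)} = N 2 N = 2 N^{2}$)
$\frac{\sqrt{4375 - 19181} + \left(1847 + l{\left(-63 \right)}\right)}{\frac{1}{\left(12158 + 11804\right) \left(15305 - 9254\right) + 40000} - 12263} = \frac{\sqrt{4375 - 19181} + \left(1847 + 2 \left(-63\right)^{2}\right)}{\frac{1}{\left(12158 + 11804\right) \left(15305 - 9254\right) + 40000} - 12263} = \frac{\sqrt{-14806} + \left(1847 + 2 \cdot 3969\right)}{\frac{1}{23962 \cdot 6051 + 40000} - 12263} = \frac{i \sqrt{14806} + \left(1847 + 7938\right)}{\frac{1}{144994062 + 40000} - 12263} = \frac{i \sqrt{14806} + 9785}{\frac{1}{145034062} - 12263} = \frac{9785 + i \sqrt{14806}}{\frac{1}{145034062} - 12263} = \frac{9785 + i \sqrt{14806}}{- \frac{1778552702305}{145034062}} = \left(9785 + i \sqrt{14806}\right) \left(- \frac{145034062}{1778552702305}\right) = - \frac{283831659334}{355710540461} - \frac{145034062 i \sqrt{14806}}{1778552702305}$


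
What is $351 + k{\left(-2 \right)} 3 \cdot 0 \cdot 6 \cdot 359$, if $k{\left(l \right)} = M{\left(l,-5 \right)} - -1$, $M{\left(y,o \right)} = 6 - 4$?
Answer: $351$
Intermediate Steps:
$M{\left(y,o \right)} = 2$ ($M{\left(y,o \right)} = 6 - 4 = 2$)
$k{\left(l \right)} = 3$ ($k{\left(l \right)} = 2 - -1 = 2 + 1 = 3$)
$351 + k{\left(-2 \right)} 3 \cdot 0 \cdot 6 \cdot 359 = 351 + 3 \cdot 3 \cdot 0 \cdot 6 \cdot 359 = 351 + 3 \cdot 0 \cdot 6 \cdot 359 = 351 + 3 \cdot 0 \cdot 359 = 351 + 0 \cdot 359 = 351 + 0 = 351$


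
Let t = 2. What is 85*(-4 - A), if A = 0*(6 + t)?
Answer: -340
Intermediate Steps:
A = 0 (A = 0*(6 + 2) = 0*8 = 0)
85*(-4 - A) = 85*(-4 - 1*0) = 85*(-4 + 0) = 85*(-4) = -340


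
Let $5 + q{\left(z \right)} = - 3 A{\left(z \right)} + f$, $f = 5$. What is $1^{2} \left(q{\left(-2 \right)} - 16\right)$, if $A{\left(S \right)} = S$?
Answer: $-10$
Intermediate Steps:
$q{\left(z \right)} = - 3 z$ ($q{\left(z \right)} = -5 - \left(-5 + 3 z\right) = - 3 z$)
$1^{2} \left(q{\left(-2 \right)} - 16\right) = 1^{2} \left(\left(-3\right) \left(-2\right) - 16\right) = 1 \left(6 - 16\right) = 1 \left(-10\right) = -10$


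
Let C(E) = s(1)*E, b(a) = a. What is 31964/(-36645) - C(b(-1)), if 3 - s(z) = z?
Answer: 41326/36645 ≈ 1.1277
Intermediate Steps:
s(z) = 3 - z
C(E) = 2*E (C(E) = (3 - 1*1)*E = (3 - 1)*E = 2*E)
31964/(-36645) - C(b(-1)) = 31964/(-36645) - 2*(-1) = 31964*(-1/36645) - 1*(-2) = -31964/36645 + 2 = 41326/36645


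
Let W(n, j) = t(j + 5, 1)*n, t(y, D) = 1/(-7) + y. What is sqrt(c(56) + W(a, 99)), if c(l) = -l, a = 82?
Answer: sqrt(414554)/7 ≈ 91.980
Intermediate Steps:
t(y, D) = -1/7 + y
W(n, j) = n*(34/7 + j) (W(n, j) = (-1/7 + (j + 5))*n = (-1/7 + (5 + j))*n = (34/7 + j)*n = n*(34/7 + j))
sqrt(c(56) + W(a, 99)) = sqrt(-1*56 + (1/7)*82*(34 + 7*99)) = sqrt(-56 + (1/7)*82*(34 + 693)) = sqrt(-56 + (1/7)*82*727) = sqrt(-56 + 59614/7) = sqrt(59222/7) = sqrt(414554)/7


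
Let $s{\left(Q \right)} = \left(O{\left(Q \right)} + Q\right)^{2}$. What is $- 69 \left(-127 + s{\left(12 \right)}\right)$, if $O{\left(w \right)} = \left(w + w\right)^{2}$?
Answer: $-23847573$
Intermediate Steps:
$O{\left(w \right)} = 4 w^{2}$ ($O{\left(w \right)} = \left(2 w\right)^{2} = 4 w^{2}$)
$s{\left(Q \right)} = \left(Q + 4 Q^{2}\right)^{2}$ ($s{\left(Q \right)} = \left(4 Q^{2} + Q\right)^{2} = \left(Q + 4 Q^{2}\right)^{2}$)
$- 69 \left(-127 + s{\left(12 \right)}\right) = - 69 \left(-127 + 12^{2} \left(1 + 4 \cdot 12\right)^{2}\right) = - 69 \left(-127 + 144 \left(1 + 48\right)^{2}\right) = - 69 \left(-127 + 144 \cdot 49^{2}\right) = - 69 \left(-127 + 144 \cdot 2401\right) = - 69 \left(-127 + 345744\right) = \left(-69\right) 345617 = -23847573$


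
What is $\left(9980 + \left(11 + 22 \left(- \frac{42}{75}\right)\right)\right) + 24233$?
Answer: $\frac{855292}{25} \approx 34212.0$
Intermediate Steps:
$\left(9980 + \left(11 + 22 \left(- \frac{42}{75}\right)\right)\right) + 24233 = \left(9980 + \left(11 + 22 \left(\left(-42\right) \frac{1}{75}\right)\right)\right) + 24233 = \left(9980 + \left(11 + 22 \left(- \frac{14}{25}\right)\right)\right) + 24233 = \left(9980 + \left(11 - \frac{308}{25}\right)\right) + 24233 = \left(9980 - \frac{33}{25}\right) + 24233 = \frac{249467}{25} + 24233 = \frac{855292}{25}$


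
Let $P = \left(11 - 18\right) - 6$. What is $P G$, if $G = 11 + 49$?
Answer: $-780$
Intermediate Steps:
$P = -13$ ($P = \left(11 - 18\right) - 6 = -7 - 6 = -13$)
$G = 60$
$P G = \left(-13\right) 60 = -780$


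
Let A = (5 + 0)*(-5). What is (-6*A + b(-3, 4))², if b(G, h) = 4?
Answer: 23716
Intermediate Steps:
A = -25 (A = 5*(-5) = -25)
(-6*A + b(-3, 4))² = (-6*(-25) + 4)² = (150 + 4)² = 154² = 23716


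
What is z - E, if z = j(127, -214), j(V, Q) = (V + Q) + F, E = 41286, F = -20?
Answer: -41393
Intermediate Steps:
j(V, Q) = -20 + Q + V (j(V, Q) = (V + Q) - 20 = (Q + V) - 20 = -20 + Q + V)
z = -107 (z = -20 - 214 + 127 = -107)
z - E = -107 - 1*41286 = -107 - 41286 = -41393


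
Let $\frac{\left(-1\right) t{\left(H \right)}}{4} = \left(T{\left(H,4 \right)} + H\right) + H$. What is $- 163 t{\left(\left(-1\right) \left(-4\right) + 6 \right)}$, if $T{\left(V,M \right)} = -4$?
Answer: $10432$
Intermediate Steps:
$t{\left(H \right)} = 16 - 8 H$ ($t{\left(H \right)} = - 4 \left(\left(-4 + H\right) + H\right) = - 4 \left(-4 + 2 H\right) = 16 - 8 H$)
$- 163 t{\left(\left(-1\right) \left(-4\right) + 6 \right)} = - 163 \left(16 - 8 \left(\left(-1\right) \left(-4\right) + 6\right)\right) = - 163 \left(16 - 8 \left(4 + 6\right)\right) = - 163 \left(16 - 80\right) = \left(-163\right) \left(-64\right) = 10432$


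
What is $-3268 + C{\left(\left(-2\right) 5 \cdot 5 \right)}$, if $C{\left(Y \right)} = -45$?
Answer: $-3313$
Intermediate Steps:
$-3268 + C{\left(\left(-2\right) 5 \cdot 5 \right)} = -3268 - 45 = -3313$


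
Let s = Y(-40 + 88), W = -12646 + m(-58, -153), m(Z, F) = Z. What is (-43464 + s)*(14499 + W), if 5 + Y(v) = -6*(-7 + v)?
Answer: -78468425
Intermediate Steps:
W = -12704 (W = -12646 - 58 = -12704)
Y(v) = 37 - 6*v (Y(v) = -5 - 6*(-7 + v) = -5 + (42 - 6*v) = 37 - 6*v)
s = -251 (s = 37 - 6*(-40 + 88) = 37 - 6*48 = 37 - 288 = -251)
(-43464 + s)*(14499 + W) = (-43464 - 251)*(14499 - 12704) = -43715*1795 = -78468425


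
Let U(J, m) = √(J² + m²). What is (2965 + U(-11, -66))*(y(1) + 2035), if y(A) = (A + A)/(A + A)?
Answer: 6036740 + 22396*√37 ≈ 6.1730e+6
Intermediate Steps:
y(A) = 1 (y(A) = (2*A)/((2*A)) = (2*A)*(1/(2*A)) = 1)
(2965 + U(-11, -66))*(y(1) + 2035) = (2965 + √((-11)² + (-66)²))*(1 + 2035) = (2965 + √(121 + 4356))*2036 = (2965 + √4477)*2036 = (2965 + 11*√37)*2036 = 6036740 + 22396*√37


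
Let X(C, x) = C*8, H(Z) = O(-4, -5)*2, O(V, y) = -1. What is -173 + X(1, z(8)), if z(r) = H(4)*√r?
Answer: -165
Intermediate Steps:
H(Z) = -2 (H(Z) = -1*2 = -2)
z(r) = -2*√r
X(C, x) = 8*C
-173 + X(1, z(8)) = -173 + 8*1 = -173 + 8 = -165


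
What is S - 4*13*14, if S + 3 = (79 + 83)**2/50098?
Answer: -18297697/25049 ≈ -730.48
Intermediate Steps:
S = -62025/25049 (S = -3 + (79 + 83)**2/50098 = -3 + 162**2*(1/50098) = -3 + 26244*(1/50098) = -3 + 13122/25049 = -62025/25049 ≈ -2.4761)
S - 4*13*14 = -62025/25049 - 4*13*14 = -62025/25049 - 52*14 = -62025/25049 - 728 = -18297697/25049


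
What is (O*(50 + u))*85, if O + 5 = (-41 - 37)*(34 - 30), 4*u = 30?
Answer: -3098675/2 ≈ -1.5493e+6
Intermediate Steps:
u = 15/2 (u = (1/4)*30 = 15/2 ≈ 7.5000)
O = -317 (O = -5 + (-41 - 37)*(34 - 30) = -5 - 78*4 = -5 - 312 = -317)
(O*(50 + u))*85 = -317*(50 + 15/2)*85 = -317*115/2*85 = -36455/2*85 = -3098675/2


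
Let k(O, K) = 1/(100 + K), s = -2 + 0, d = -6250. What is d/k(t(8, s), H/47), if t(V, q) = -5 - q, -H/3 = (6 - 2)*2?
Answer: -29225000/47 ≈ -6.2181e+5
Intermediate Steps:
s = -2
H = -24 (H = -3*(6 - 2)*2 = -12*2 = -3*8 = -24)
d/k(t(8, s), H/47) = -6250/(1/(100 - 24/47)) = -6250/(1/(4676/47)) = -6250/47/4676 = -6250*4676/47 = -29225000/47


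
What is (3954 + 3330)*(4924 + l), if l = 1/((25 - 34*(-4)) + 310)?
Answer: 5631029740/157 ≈ 3.5866e+7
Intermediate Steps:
l = 1/471 (l = 1/((25 + 136) + 310) = 1/(161 + 310) = 1/471 ≈ 0.0021231)
(3954 + 3330)*(4924 + l) = (3954 + 3330)*(4924 + 1/471) = 7284*(2319205/471) = 5631029740/157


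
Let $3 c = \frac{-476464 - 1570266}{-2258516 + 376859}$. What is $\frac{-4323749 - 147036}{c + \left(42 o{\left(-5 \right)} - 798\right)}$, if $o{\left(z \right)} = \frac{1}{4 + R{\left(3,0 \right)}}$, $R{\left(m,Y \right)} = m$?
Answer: $\frac{25237451672235}{4468770302} \approx 5647.5$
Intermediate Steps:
$o{\left(z \right)} = \frac{1}{7}$ ($o{\left(z \right)} = \frac{1}{4 + 3} = \frac{1}{7}$)
$c = \frac{2046730}{5644971}$ ($c = \frac{\left(-476464 - 1570266\right) \frac{1}{-2258516 + 376859}}{3} = \frac{\left(-2046730\right) \frac{1}{-1881657}}{3} = \frac{\left(-2046730\right) \left(- \frac{1}{1881657}\right)}{3} = \frac{1}{3} \cdot \frac{2046730}{1881657} = \frac{2046730}{5644971} \approx 0.36258$)
$\frac{-4323749 - 147036}{c + \left(42 o{\left(-5 \right)} - 798\right)} = \frac{-4323749 - 147036}{\frac{2046730}{5644971} + \left(42 \cdot \frac{1}{7} - 798\right)} = - \frac{4470785}{\frac{2046730}{5644971} + \left(6 - 798\right)} = - \frac{4470785}{\frac{2046730}{5644971} - 792} = - \frac{4470785}{- \frac{4468770302}{5644971}} = \left(-4470785\right) \left(- \frac{5644971}{4468770302}\right) = \frac{25237451672235}{4468770302}$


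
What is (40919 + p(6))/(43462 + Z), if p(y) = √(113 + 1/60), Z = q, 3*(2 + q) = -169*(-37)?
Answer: 122757/136633 + √101715/1366330 ≈ 0.89868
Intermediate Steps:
q = 6247/3 (q = -2 + (-169*(-37))/3 = -2 + (⅓)*6253 = -2 + 6253/3 = 6247/3 ≈ 2082.3)
Z = 6247/3 ≈ 2082.3
p(y) = √101715/30 (p(y) = √(113 + 1/60) = √(6781/60) = √101715/30)
(40919 + p(6))/(43462 + Z) = (40919 + √101715/30)/(43462 + 6247/3) = (40919 + √101715/30)/(136633/3) = (40919 + √101715/30)*(3/136633) = 122757/136633 + √101715/1366330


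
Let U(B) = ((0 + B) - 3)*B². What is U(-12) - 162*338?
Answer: -56916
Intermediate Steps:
U(B) = B²*(-3 + B) (U(B) = (B - 3)*B² = (-3 + B)*B² = B²*(-3 + B))
U(-12) - 162*338 = (-12)²*(-3 - 12) - 162*338 = 144*(-15) - 54756 = -2160 - 54756 = -56916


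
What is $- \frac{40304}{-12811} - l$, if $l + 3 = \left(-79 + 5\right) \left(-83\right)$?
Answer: $- \frac{78606425}{12811} \approx -6135.9$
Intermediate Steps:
$l = 6139$ ($l = -3 + \left(-79 + 5\right) \left(-83\right) = -3 - -6142 = -3 + 6142 = 6139$)
$- \frac{40304}{-12811} - l = - \frac{40304}{-12811} - 6139 = \left(-40304\right) \left(- \frac{1}{12811}\right) - 6139 = \frac{40304}{12811} - 6139 = - \frac{78606425}{12811}$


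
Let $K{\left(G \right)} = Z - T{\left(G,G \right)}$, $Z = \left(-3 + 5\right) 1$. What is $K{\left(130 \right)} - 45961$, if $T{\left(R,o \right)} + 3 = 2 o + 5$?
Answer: $-46221$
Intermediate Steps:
$T{\left(R,o \right)} = 2 + 2 o$ ($T{\left(R,o \right)} = -3 + \left(2 o + 5\right) = -3 + \left(5 + 2 o\right) = 2 + 2 o$)
$Z = 2$ ($Z = 2 \cdot 1 = 2$)
$K{\left(G \right)} = - 2 G$ ($K{\left(G \right)} = 2 - \left(2 + 2 G\right) = - 2 G$)
$K{\left(130 \right)} - 45961 = \left(-2\right) 130 - 45961 = -260 - 45961 = -46221$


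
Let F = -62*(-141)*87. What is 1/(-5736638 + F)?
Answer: -1/4976084 ≈ -2.0096e-7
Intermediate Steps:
F = 760554 (F = 8742*87 = 760554)
1/(-5736638 + F) = 1/(-5736638 + 760554) = 1/(-4976084) = -1/4976084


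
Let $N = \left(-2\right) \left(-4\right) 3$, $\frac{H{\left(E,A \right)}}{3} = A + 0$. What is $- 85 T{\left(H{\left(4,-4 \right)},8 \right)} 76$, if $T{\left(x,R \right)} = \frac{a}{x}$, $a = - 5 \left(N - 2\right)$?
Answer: $- \frac{177650}{3} \approx -59217.0$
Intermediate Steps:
$H{\left(E,A \right)} = 3 A$ ($H{\left(E,A \right)} = 3 \left(A + 0\right) = 3 A$)
$N = 24$ ($N = 8 \cdot 3 = 24$)
$a = -110$ ($a = - 5 \left(24 - 2\right) = \left(-5\right) 22 = -110$)
$T{\left(x,R \right)} = - \frac{110}{x}$
$- 85 T{\left(H{\left(4,-4 \right)},8 \right)} 76 = - 85 \left(- \frac{110}{3 \left(-4\right)}\right) 76 = - 85 \left(- \frac{110}{-12}\right) 76 = - 85 \left(\left(-110\right) \left(- \frac{1}{12}\right)\right) 76 = \left(-85\right) \frac{55}{6} \cdot 76 = \left(- \frac{4675}{6}\right) 76 = - \frac{177650}{3}$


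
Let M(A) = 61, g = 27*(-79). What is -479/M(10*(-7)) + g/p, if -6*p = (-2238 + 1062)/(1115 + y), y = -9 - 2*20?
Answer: -69397171/5978 ≈ -11609.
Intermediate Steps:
g = -2133
y = -49 (y = -9 - 40 = -49)
p = 98/533 (p = -(-2238 + 1062)/(6*(1115 - 49)) = -(-196)/1066 = -⅙*(-588/533) = 98/533 ≈ 0.18386)
-479/M(10*(-7)) + g/p = -479/61 - 2133/98/533 = -479*1/61 - 2133*533/98 = -479/61 - 1136889/98 = -69397171/5978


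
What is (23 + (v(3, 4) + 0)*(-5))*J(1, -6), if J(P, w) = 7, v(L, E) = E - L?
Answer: 126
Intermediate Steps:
(23 + (v(3, 4) + 0)*(-5))*J(1, -6) = (23 + ((4 - 1*3) + 0)*(-5))*7 = (23 + ((4 - 3) + 0)*(-5))*7 = (23 + (1 + 0)*(-5))*7 = (23 + 1*(-5))*7 = (23 - 5)*7 = 18*7 = 126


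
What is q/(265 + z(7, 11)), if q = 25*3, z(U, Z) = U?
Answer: 75/272 ≈ 0.27574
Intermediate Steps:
q = 75
q/(265 + z(7, 11)) = 75/(265 + 7) = 75/272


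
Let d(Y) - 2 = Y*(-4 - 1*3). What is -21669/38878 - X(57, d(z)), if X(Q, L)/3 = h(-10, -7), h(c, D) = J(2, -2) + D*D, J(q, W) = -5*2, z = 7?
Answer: -4570395/38878 ≈ -117.56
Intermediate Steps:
J(q, W) = -10
d(Y) = 2 - 7*Y (d(Y) = 2 + Y*(-4 - 1*3) = 2 + Y*(-4 - 3) = 2 + Y*(-7) = 2 - 7*Y)
h(c, D) = -10 + D**2 (h(c, D) = -10 + D*D = -10 + D**2)
X(Q, L) = 117 (X(Q, L) = 3*(-10 + (-7)**2) = 3*(-10 + 49) = 3*39 = 117)
-21669/38878 - X(57, d(z)) = -21669/38878 - 1*117 = -21669*1/38878 - 117 = -21669/38878 - 117 = -4570395/38878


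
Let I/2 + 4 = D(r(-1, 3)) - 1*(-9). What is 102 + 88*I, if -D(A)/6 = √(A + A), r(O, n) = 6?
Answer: 982 - 2112*√3 ≈ -2676.1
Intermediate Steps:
D(A) = -6*√2*√A (D(A) = -6*√(A + A) = -6*√2*√A)
I = 10 - 24*√3 (I = -8 + 2*(-6*√2*√6 - 1*(-9)) = -8 + 2*(-12*√3 + 9) = -8 + 2*(9 - 12*√3) = -8 + (18 - 24*√3) = 10 - 24*√3 ≈ -31.569)
102 + 88*I = 102 + 88*(10 - 24*√3) = 102 + (880 - 2112*√3) = 982 - 2112*√3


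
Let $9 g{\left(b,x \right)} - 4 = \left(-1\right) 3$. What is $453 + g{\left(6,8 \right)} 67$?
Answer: $\frac{4144}{9} \approx 460.44$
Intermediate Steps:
$g{\left(b,x \right)} = \frac{1}{9}$ ($g{\left(b,x \right)} = \frac{4}{9} + \frac{\left(-1\right) 3}{9} = \frac{4}{9} + \frac{1}{9} \left(-3\right) = \frac{4}{9} - \frac{1}{3} = \frac{1}{9}$)
$453 + g{\left(6,8 \right)} 67 = 453 + \frac{1}{9} \cdot 67 = 453 + \frac{67}{9} = \frac{4144}{9}$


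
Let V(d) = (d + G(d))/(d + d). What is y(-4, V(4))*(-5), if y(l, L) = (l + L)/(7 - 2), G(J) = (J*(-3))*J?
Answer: 19/2 ≈ 9.5000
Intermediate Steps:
G(J) = -3*J**2 (G(J) = (-3*J)*J = -3*J**2)
V(d) = (d - 3*d**2)/(2*d) (V(d) = (d - 3*d**2)/(d + d) = (d - 3*d**2)/((2*d)) = (d - 3*d**2)*(1/(2*d)) = (d - 3*d**2)/(2*d))
y(l, L) = L/5 + l/5 (y(l, L) = (L + l)/5 = (L + l)*(1/5) = L/5 + l/5)
y(-4, V(4))*(-5) = ((1/2 - 3/2*4)/5 + (1/5)*(-4))*(-5) = ((1/2 - 6)/5 - 4/5)*(-5) = ((1/5)*(-11/2) - 4/5)*(-5) = (-11/10 - 4/5)*(-5) = -19/10*(-5) = 19/2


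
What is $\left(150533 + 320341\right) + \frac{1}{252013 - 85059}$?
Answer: $\frac{78614297797}{166954} \approx 4.7087 \cdot 10^{5}$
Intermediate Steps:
$\left(150533 + 320341\right) + \frac{1}{252013 - 85059} = 470874 + \frac{1}{166954} = \frac{78614297797}{166954}$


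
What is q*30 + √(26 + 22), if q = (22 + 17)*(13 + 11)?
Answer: 28080 + 4*√3 ≈ 28087.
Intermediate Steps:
q = 936 (q = 39*24 = 936)
q*30 + √(26 + 22) = 936*30 + √(26 + 22) = 28080 + √48 = 28080 + 4*√3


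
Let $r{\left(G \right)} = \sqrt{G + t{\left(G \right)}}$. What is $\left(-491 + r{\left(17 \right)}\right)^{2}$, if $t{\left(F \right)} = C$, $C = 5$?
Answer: $\left(491 - \sqrt{22}\right)^{2} \approx 2.365 \cdot 10^{5}$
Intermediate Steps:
$t{\left(F \right)} = 5$
$r{\left(G \right)} = \sqrt{5 + G}$ ($r{\left(G \right)} = \sqrt{G + 5} = \sqrt{5 + G}$)
$\left(-491 + r{\left(17 \right)}\right)^{2} = \left(-491 + \sqrt{5 + 17}\right)^{2} = \left(-491 + \sqrt{22}\right)^{2}$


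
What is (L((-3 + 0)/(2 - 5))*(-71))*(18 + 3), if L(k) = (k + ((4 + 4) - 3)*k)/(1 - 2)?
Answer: 8946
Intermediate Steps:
L(k) = -6*k (L(k) = (k + (8 - 3)*k)/(-1) = (k + 5*k)*(-1) = (6*k)*(-1) = -6*k)
(L((-3 + 0)/(2 - 5))*(-71))*(18 + 3) = (-6*(-3 + 0)/(2 - 5)*(-71))*(18 + 3) = (-(-18)/(-3)*(-71))*21 = (-(-18)*(-1)/3*(-71))*21 = (-6*1*(-71))*21 = -6*(-71)*21 = 426*21 = 8946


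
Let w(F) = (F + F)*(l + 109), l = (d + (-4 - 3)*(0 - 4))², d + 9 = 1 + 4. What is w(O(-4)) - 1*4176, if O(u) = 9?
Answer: 8154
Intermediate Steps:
d = -4 (d = -9 + (1 + 4) = -9 + 5 = -4)
l = 576 (l = (-4 + (-4 - 3)*(0 - 4))² = (-4 - 7*(-4))² = (-4 + 28)² = 24² = 576)
w(F) = 1370*F (w(F) = (F + F)*(576 + 109) = (2*F)*685 = 1370*F)
w(O(-4)) - 1*4176 = 1370*9 - 1*4176 = 12330 - 4176 = 8154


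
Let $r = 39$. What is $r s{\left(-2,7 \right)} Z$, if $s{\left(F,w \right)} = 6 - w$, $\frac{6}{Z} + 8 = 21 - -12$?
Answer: $- \frac{234}{25} \approx -9.36$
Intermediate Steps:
$Z = \frac{6}{25}$ ($Z = \frac{6}{-8 + \left(21 - -12\right)} = \frac{6}{-8 + \left(21 + 12\right)} = \frac{6}{-8 + 33} = \frac{6}{25} \approx 0.24$)
$r s{\left(-2,7 \right)} Z = 39 \left(6 - 7\right) \frac{6}{25} = 39 \left(-1\right) \frac{6}{25} = \left(-39\right) \frac{6}{25} = - \frac{234}{25}$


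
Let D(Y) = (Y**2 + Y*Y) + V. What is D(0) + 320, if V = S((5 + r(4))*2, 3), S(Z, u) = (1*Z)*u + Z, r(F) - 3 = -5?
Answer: 344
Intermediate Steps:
r(F) = -2 (r(F) = 3 - 5 = -2)
S(Z, u) = Z + Z*u (S(Z, u) = Z*u + Z = Z + Z*u)
V = 24 (V = ((5 - 2)*2)*(1 + 3) = (3*2)*4 = 6*4 = 24)
D(Y) = 24 + 2*Y**2 (D(Y) = (Y**2 + Y*Y) + 24 = (Y**2 + Y**2) + 24 = 2*Y**2 + 24 = 24 + 2*Y**2)
D(0) + 320 = (24 + 2*0**2) + 320 = (24 + 2*0) + 320 = (24 + 0) + 320 = 24 + 320 = 344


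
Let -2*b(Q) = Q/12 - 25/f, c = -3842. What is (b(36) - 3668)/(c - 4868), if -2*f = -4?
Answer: 14653/34840 ≈ 0.42058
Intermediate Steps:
f = 2 (f = -1/2*(-4) = 2)
b(Q) = 25/4 - Q/24 (b(Q) = -(Q/12 - 25/2)/2 = -(-25/2 + Q/12)/2 = 25/4 - Q/24)
(b(36) - 3668)/(c - 4868) = ((25/4 - 1/24*36) - 3668)/(-3842 - 4868) = ((25/4 - 3/2) - 3668)/(-8710) = (19/4 - 3668)*(-1/8710) = -14653/4*(-1/8710) = 14653/34840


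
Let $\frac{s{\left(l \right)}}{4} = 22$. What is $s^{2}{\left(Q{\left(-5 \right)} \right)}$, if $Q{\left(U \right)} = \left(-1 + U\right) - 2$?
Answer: $7744$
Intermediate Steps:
$Q{\left(U \right)} = -3 + U$
$s{\left(l \right)} = 88$ ($s{\left(l \right)} = 4 \cdot 22 = 88$)
$s^{2}{\left(Q{\left(-5 \right)} \right)} = 88^{2} = 7744$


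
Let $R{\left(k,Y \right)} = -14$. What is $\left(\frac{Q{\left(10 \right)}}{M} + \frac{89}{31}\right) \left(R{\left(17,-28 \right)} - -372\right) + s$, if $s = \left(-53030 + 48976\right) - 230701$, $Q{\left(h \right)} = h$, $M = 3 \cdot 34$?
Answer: $- \frac{369467203}{1581} \approx -2.3369 \cdot 10^{5}$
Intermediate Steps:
$M = 102$
$s = -234755$ ($s = -4054 - 230701 = -234755$)
$\left(\frac{Q{\left(10 \right)}}{M} + \frac{89}{31}\right) \left(R{\left(17,-28 \right)} - -372\right) + s = \left(\frac{10}{102} + \frac{89}{31}\right) \left(-14 - -372\right) - 234755 = \left(10 \cdot \frac{1}{102} + 89 \cdot \frac{1}{31}\right) \left(-14 + 372\right) - 234755 = \left(\frac{5}{51} + \frac{89}{31}\right) 358 - 234755 = \frac{4694}{1581} \cdot 358 - 234755 = \frac{1680452}{1581} - 234755 = - \frac{369467203}{1581}$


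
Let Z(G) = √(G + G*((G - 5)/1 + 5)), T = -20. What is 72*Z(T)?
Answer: 144*√95 ≈ 1403.5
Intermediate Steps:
Z(G) = √(G + G²) (Z(G) = √(G + G*((-5 + G)*1 + 5)) = √(G + G*((-5 + G) + 5)) = √(G + G*G) = √(G + G²))
72*Z(T) = 72*√(-20*(1 - 20)) = 72*√(-20*(-19)) = 72*√380 = 72*(2*√95) = 144*√95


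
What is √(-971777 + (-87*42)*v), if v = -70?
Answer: I*√715997 ≈ 846.17*I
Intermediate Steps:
√(-971777 + (-87*42)*v) = √(-971777 - 87*42*(-70)) = √(-971777 - 3654*(-70)) = √(-971777 + 255780) = √(-715997) = I*√715997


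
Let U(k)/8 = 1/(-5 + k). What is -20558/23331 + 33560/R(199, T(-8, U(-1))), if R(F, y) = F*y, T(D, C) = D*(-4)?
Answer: 81509377/18571476 ≈ 4.3890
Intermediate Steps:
U(k) = 8/(-5 + k)
T(D, C) = -4*D
-20558/23331 + 33560/R(199, T(-8, U(-1))) = -20558/23331 + 33560/((199*(-4*(-8)))) = -20558*1/23331 + 33560/((199*32)) = -20558/23331 + 33560/6368 = -20558/23331 + 33560*(1/6368) = -20558/23331 + 4195/796 = 81509377/18571476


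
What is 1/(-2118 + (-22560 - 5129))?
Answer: -1/29807 ≈ -3.3549e-5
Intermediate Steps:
1/(-2118 + (-22560 - 5129)) = 1/(-2118 - 27689) = 1/(-29807) = -1/29807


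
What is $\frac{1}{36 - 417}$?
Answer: $- \frac{1}{381} \approx -0.0026247$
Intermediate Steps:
$\frac{1}{36 - 417} = \frac{1}{-381} = - \frac{1}{381}$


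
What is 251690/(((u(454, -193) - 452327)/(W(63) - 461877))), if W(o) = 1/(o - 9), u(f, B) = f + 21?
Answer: 3138745071665/12200004 ≈ 2.5727e+5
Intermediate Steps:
u(f, B) = 21 + f
W(o) = 1/(-9 + o)
251690/(((u(454, -193) - 452327)/(W(63) - 461877))) = 251690/((((21 + 454) - 452327)/(1/(-9 + 63) - 461877))) = 251690/(((475 - 452327)/(1/54 - 461877))) = 251690/((-451852/(1/54 - 461877))) = 251690/((-451852/(-24941357/54))) = 251690/((-451852*(-54/24941357))) = 251690/(24400008/24941357) = 251690*(24941357/24400008) = 3138745071665/12200004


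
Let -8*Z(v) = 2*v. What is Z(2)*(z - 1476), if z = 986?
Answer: 245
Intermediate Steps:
Z(v) = -v/4
Z(2)*(z - 1476) = (-¼*2)*(986 - 1476) = -½*(-490) = 245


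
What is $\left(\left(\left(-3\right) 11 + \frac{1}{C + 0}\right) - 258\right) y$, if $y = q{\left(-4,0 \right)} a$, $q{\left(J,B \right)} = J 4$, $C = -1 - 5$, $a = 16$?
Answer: $\frac{223616}{3} \approx 74539.0$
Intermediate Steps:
$C = -6$
$q{\left(J,B \right)} = 4 J$
$y = -256$ ($y = 4 \left(-4\right) 16 = \left(-16\right) 16 = -256$)
$\left(\left(\left(-3\right) 11 + \frac{1}{C + 0}\right) - 258\right) y = \left(\left(\left(-3\right) 11 + \frac{1}{-6 + 0}\right) - 258\right) \left(-256\right) = \left(\left(-33 + \frac{1}{-6}\right) - 258\right) \left(-256\right) = \left(\left(-33 - \frac{1}{6}\right) - 258\right) \left(-256\right) = \left(- \frac{199}{6} - 258\right) \left(-256\right) = \left(- \frac{1747}{6}\right) \left(-256\right) = \frac{223616}{3}$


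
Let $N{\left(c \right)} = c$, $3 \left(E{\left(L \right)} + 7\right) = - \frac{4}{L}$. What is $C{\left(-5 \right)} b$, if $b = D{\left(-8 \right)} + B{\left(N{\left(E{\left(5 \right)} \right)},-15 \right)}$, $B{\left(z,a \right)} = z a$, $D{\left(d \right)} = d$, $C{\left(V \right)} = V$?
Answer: $-505$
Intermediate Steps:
$E{\left(L \right)} = -7 - \frac{4}{3 L}$ ($E{\left(L \right)} = -7 + \frac{\left(-4\right) \frac{1}{L}}{3} = -7 - \frac{4}{3 L}$)
$B{\left(z,a \right)} = a z$
$b = 101$ ($b = -8 - 15 \left(-7 - \frac{4}{3 \cdot 5}\right) = -8 - 15 \left(-7 - \frac{4}{15}\right) = -8 - -109 = -8 + 109 = 101$)
$C{\left(-5 \right)} b = \left(-5\right) 101 = -505$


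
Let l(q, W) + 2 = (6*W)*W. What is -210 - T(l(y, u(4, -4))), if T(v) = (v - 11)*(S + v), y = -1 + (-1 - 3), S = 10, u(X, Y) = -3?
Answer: -2752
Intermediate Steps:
y = -5 (y = -1 - 4 = -5)
l(q, W) = -2 + 6*W² (l(q, W) = -2 + (6*W)*W = -2 + 6*W²)
T(v) = (-11 + v)*(10 + v) (T(v) = (v - 11)*(10 + v) = (-11 + v)*(10 + v))
-210 - T(l(y, u(4, -4))) = -210 - (-110 + (-2 + 6*(-3)²)² - (-2 + 6*(-3)²)) = -210 - (-110 + (-2 + 6*9)² - (-2 + 6*9)) = -210 - (-110 + (-2 + 54)² - (-2 + 54)) = -210 - (-110 + 52² - 1*52) = -210 - (-110 + 2704 - 52) = -210 - 1*2542 = -210 - 2542 = -2752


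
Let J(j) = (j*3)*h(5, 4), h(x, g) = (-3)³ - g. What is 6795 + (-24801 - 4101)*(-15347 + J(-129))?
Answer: 96828495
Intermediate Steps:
h(x, g) = -27 - g
J(j) = -93*j (J(j) = (j*3)*(-27 - 1*4) = (3*j)*(-27 - 4) = (3*j)*(-31) = -93*j)
6795 + (-24801 - 4101)*(-15347 + J(-129)) = 6795 + (-24801 - 4101)*(-15347 - 93*(-129)) = 6795 - 28902*(-15347 + 11997) = 6795 - 28902*(-3350) = 6795 + 96821700 = 96828495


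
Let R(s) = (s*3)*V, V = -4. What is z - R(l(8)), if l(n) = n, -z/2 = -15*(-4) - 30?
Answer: 36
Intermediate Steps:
z = -60 (z = -2*(-15*(-4) - 30) = -2*(60 - 30) = -2*30 = -60)
R(s) = -12*s (R(s) = (s*3)*(-4) = (3*s)*(-4) = -12*s)
z - R(l(8)) = -60 - (-12)*8 = -60 - 1*(-96) = -60 + 96 = 36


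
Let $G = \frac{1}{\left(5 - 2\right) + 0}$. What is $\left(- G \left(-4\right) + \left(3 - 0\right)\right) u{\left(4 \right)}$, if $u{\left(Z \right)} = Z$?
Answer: $\frac{52}{3} \approx 17.333$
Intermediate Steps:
$G = \frac{1}{3}$ ($G = \frac{1}{\left(5 - 2\right) + 0} = \frac{1}{3 + 0} = \frac{1}{3} \approx 0.33333$)
$\left(- G \left(-4\right) + \left(3 - 0\right)\right) u{\left(4 \right)} = \left(\left(-1\right) \frac{1}{3} \left(-4\right) + \left(3 - 0\right)\right) 4 = \left(\left(- \frac{1}{3}\right) \left(-4\right) + \left(3 + 0\right)\right) 4 = \left(\frac{4}{3} + 3\right) 4 = \frac{13}{3} \cdot 4 = \frac{52}{3}$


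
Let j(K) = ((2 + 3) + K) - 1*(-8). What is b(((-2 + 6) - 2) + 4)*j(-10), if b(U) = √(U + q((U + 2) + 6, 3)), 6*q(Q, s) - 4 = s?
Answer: √258/2 ≈ 8.0312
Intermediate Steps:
q(Q, s) = ⅔ + s/6
b(U) = √(7/6 + U) (b(U) = √(U + (⅔ + (⅙)*3)) = √(U + (⅔ + ½)) = √(U + 7/6) = √(7/6 + U))
j(K) = 13 + K (j(K) = (5 + K) + 8 = 13 + K)
b(((-2 + 6) - 2) + 4)*j(-10) = (√(42 + 36*(((-2 + 6) - 2) + 4))/6)*(13 - 10) = (√(42 + 36*((4 - 2) + 4))/6)*3 = (√(42 + 36*(2 + 4))/6)*3 = (√(42 + 36*6)/6)*3 = (√(42 + 216)/6)*3 = (√258/6)*3 = √258/2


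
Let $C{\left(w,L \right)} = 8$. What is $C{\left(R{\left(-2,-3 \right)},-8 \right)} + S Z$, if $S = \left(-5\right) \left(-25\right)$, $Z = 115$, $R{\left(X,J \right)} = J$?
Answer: $14383$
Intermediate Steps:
$S = 125$
$C{\left(R{\left(-2,-3 \right)},-8 \right)} + S Z = 8 + 125 \cdot 115 = 8 + 14375 = 14383$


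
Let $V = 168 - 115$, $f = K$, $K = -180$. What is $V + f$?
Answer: $-127$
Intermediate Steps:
$f = -180$
$V = 53$ ($V = 168 - 115 = 53$)
$V + f = 53 - 180 = -127$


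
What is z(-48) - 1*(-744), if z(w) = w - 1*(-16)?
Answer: 712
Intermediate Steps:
z(w) = 16 + w (z(w) = w + 16 = 16 + w)
z(-48) - 1*(-744) = (16 - 48) - 1*(-744) = -32 + 744 = 712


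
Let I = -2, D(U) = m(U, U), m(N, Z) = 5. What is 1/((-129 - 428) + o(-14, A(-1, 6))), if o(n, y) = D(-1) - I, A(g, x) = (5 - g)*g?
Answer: -1/550 ≈ -0.0018182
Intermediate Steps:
D(U) = 5
A(g, x) = g*(5 - g)
o(n, y) = 7 (o(n, y) = 5 - 1*(-2) = 5 + 2 = 7)
1/((-129 - 428) + o(-14, A(-1, 6))) = 1/((-129 - 428) + 7) = 1/(-557 + 7) = 1/(-550) = -1/550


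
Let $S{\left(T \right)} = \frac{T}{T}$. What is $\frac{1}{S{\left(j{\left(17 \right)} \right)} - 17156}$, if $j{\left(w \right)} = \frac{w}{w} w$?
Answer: $- \frac{1}{17155} \approx -5.8292 \cdot 10^{-5}$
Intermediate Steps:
$j{\left(w \right)} = w$ ($j{\left(w \right)} = 1 w = w$)
$S{\left(T \right)} = 1$
$\frac{1}{S{\left(j{\left(17 \right)} \right)} - 17156} = \frac{1}{1 - 17156} = \frac{1}{-17155} = - \frac{1}{17155}$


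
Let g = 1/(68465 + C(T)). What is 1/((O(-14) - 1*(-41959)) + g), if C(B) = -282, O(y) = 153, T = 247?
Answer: 68183/2871322497 ≈ 2.3746e-5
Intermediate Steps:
g = 1/68183 (g = 1/(68465 - 282) = 1/68183 ≈ 1.4666e-5)
1/((O(-14) - 1*(-41959)) + g) = 1/((153 - 1*(-41959)) + 1/68183) = 1/((153 + 41959) + 1/68183) = 1/(42112 + 1/68183) = 1/(2871322497/68183) = 68183/2871322497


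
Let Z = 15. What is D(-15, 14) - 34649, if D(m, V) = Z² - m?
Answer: -34409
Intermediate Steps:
D(m, V) = 225 - m (D(m, V) = 15² - m = 225 - m)
D(-15, 14) - 34649 = (225 - 1*(-15)) - 34649 = (225 + 15) - 34649 = 240 - 34649 = -34409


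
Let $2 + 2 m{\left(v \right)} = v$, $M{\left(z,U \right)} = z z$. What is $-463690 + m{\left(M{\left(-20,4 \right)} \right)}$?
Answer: $-463491$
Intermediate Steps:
$M{\left(z,U \right)} = z^{2}$
$m{\left(v \right)} = -1 + \frac{v}{2}$
$-463690 + m{\left(M{\left(-20,4 \right)} \right)} = -463690 - \left(1 - \frac{\left(-20\right)^{2}}{2}\right) = -463690 + \left(-1 + \frac{1}{2} \cdot 400\right) = -463690 + \left(-1 + 200\right) = -463690 + 199 = -463491$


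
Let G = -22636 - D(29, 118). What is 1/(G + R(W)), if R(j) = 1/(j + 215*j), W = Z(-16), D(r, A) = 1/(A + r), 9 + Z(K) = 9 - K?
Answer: -169344/3833271887 ≈ -4.4177e-5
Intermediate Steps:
Z(K) = -K (Z(K) = -9 + (9 - K) = -K)
W = 16 (W = -1*(-16) = 16)
G = -3327493/147 (G = -22636 - 1/(118 + 29) = -22636 - 1/147 = -3327493/147 ≈ -22636.)
R(j) = 1/(216*j)
1/(G + R(W)) = 1/(-3327493/147 + (1/216)/16) = 1/(-3327493/147 + (1/216)*(1/16)) = 1/(-3327493/147 + 1/3456) = 1/(-3833271887/169344) = -169344/3833271887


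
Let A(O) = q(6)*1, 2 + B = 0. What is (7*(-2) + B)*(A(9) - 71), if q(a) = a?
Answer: 1040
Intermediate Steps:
B = -2 (B = -2 + 0 = -2)
A(O) = 6 (A(O) = 6*1 = 6)
(7*(-2) + B)*(A(9) - 71) = (7*(-2) - 2)*(6 - 71) = (-14 - 2)*(-65) = -16*(-65) = 1040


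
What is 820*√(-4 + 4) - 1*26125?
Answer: -26125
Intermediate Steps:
820*√(-4 + 4) - 1*26125 = 820*√0 - 26125 = 820*0 - 26125 = 0 - 26125 = -26125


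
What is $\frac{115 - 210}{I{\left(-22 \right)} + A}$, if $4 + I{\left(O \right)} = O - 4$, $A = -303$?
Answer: $\frac{95}{333} \approx 0.28529$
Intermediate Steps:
$I{\left(O \right)} = -8 + O$ ($I{\left(O \right)} = -4 + \left(O - 4\right) = -4 + \left(-4 + O\right) = -8 + O$)
$\frac{115 - 210}{I{\left(-22 \right)} + A} = \frac{115 - 210}{\left(-8 - 22\right) - 303} = - \frac{95}{-30 - 303} = - \frac{95}{-333} = \left(-95\right) \left(- \frac{1}{333}\right) = \frac{95}{333}$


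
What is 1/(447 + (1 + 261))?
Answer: 1/709 ≈ 0.0014104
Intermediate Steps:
1/(447 + (1 + 261)) = 1/(447 + 262) = 1/709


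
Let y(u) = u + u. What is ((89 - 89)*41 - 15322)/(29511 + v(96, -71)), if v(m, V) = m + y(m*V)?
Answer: -15322/15975 ≈ -0.95912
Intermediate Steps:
y(u) = 2*u
v(m, V) = m + 2*V*m (v(m, V) = m + 2*(m*V) = m + 2*(V*m) = m + 2*V*m)
((89 - 89)*41 - 15322)/(29511 + v(96, -71)) = ((89 - 89)*41 - 15322)/(29511 + 96*(1 + 2*(-71))) = (0*41 - 15322)/(29511 + 96*(1 - 142)) = (0 - 15322)/(29511 + 96*(-141)) = -15322/(29511 - 13536) = -15322/15975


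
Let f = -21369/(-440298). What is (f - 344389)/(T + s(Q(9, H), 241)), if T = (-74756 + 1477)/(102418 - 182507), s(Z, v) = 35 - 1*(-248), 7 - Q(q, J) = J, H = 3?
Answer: -4048065576487739/3337233700956 ≈ -1213.0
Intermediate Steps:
Q(q, J) = 7 - J
s(Z, v) = 283 (s(Z, v) = 35 + 248 = 283)
f = 7123/146766 (f = -21369*(-1/440298) = 7123/146766 ≈ 0.048533)
T = 73279/80089 (T = -73279/(-80089) = -73279*(-1/80089) = 73279/80089 ≈ 0.91497)
(f - 344389)/(T + s(Q(9, H), 241)) = (7123/146766 - 344389)/(73279/80089 + 283) = -50544588851/(146766*22738466/80089) = -50544588851/146766*80089/22738466 = -4048065576487739/3337233700956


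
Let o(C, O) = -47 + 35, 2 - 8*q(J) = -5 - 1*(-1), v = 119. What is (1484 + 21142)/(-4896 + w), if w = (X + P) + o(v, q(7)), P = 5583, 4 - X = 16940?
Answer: -22626/16261 ≈ -1.3914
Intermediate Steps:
q(J) = 3/4 (q(J) = 1/4 - (-5 - 1*(-1))/8 = 1/4 - (-5 + 1)/8 = 1/4 - 1/8*(-4) = 1/4 + 1/2 = 3/4)
o(C, O) = -12
X = -16936 (X = 4 - 1*16940 = 4 - 16940 = -16936)
w = -11365 (w = (-16936 + 5583) - 12 = -11353 - 12 = -11365)
(1484 + 21142)/(-4896 + w) = (1484 + 21142)/(-4896 - 11365) = 22626/(-16261) = 22626*(-1/16261) = -22626/16261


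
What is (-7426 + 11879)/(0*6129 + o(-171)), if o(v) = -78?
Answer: -4453/78 ≈ -57.090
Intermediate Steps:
(-7426 + 11879)/(0*6129 + o(-171)) = (-7426 + 11879)/(0*6129 - 78) = 4453/(0 - 78) = 4453/(-78) = 4453*(-1/78) = -4453/78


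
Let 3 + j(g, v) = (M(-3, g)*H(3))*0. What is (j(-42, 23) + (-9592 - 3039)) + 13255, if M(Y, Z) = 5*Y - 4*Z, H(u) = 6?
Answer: 621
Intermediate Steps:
M(Y, Z) = -4*Z + 5*Y
j(g, v) = -3 (j(g, v) = -3 + ((-4*g + 5*(-3))*6)*0 = -3 + ((-4*g - 15)*6)*0 = -3 + ((-15 - 4*g)*6)*0 = -3 + (-90 - 24*g)*0 = -3 + 0 = -3)
(j(-42, 23) + (-9592 - 3039)) + 13255 = (-3 + (-9592 - 3039)) + 13255 = (-3 - 12631) + 13255 = -12634 + 13255 = 621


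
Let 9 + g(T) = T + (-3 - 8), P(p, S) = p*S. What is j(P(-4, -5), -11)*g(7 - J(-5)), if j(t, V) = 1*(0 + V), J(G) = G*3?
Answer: -22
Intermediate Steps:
J(G) = 3*G
P(p, S) = S*p
g(T) = -20 + T (g(T) = -9 + (T + (-3 - 8)) = -9 + (T - 11) = -9 + (-11 + T) = -20 + T)
j(t, V) = V (j(t, V) = 1*V = V)
j(P(-4, -5), -11)*g(7 - J(-5)) = -11*(-20 + (7 - 3*(-5))) = -11*(-20 + (7 - 1*(-15))) = -11*(-20 + (7 + 15)) = -11*(-20 + 22) = -11*2 = -22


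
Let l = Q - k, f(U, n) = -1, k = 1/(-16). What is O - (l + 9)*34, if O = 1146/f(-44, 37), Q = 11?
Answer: -14625/8 ≈ -1828.1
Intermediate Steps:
k = -1/16 ≈ -0.062500
l = 177/16 (l = 11 - 1*(-1/16) = 11 + 1/16 = 177/16 ≈ 11.063)
O = -1146 (O = 1146/(-1) = 1146*(-1) = -1146)
O - (l + 9)*34 = -1146 - (177/16 + 9)*34 = -1146 - 321*34/16 = -1146 - 1*5457/8 = -1146 - 5457/8 = -14625/8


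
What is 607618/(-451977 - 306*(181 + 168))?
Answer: -607618/558771 ≈ -1.0874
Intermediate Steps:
607618/(-451977 - 306*(181 + 168)) = 607618/(-451977 - 306*349) = 607618/(-451977 - 1*106794) = 607618/(-451977 - 106794) = 607618/(-558771) = 607618*(-1/558771) = -607618/558771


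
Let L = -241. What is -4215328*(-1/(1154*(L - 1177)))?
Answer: -1053832/409093 ≈ -2.5760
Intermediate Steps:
-4215328*(-1/(1154*(L - 1177))) = -4215328*(-1/(1154*(-241 - 1177))) = -4215328/((-1154*(-1418))) = -4215328/1636372 = -4215328*1/1636372 = -1053832/409093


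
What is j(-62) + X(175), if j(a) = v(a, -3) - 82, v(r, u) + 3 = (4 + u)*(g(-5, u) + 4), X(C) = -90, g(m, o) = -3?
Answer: -174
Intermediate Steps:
v(r, u) = 1 + u (v(r, u) = -3 + (4 + u)*(-3 + 4) = -3 + (4 + u)*1 = -3 + (4 + u) = 1 + u)
j(a) = -84 (j(a) = (1 - 3) - 82 = -2 - 82 = -84)
j(-62) + X(175) = -84 - 90 = -174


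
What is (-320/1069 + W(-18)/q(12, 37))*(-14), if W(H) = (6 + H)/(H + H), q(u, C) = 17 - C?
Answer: 141883/32070 ≈ 4.4242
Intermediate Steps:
W(H) = (6 + H)/(2*H) (W(H) = (6 + H)/((2*H)) = (6 + H)*(1/(2*H)) = (6 + H)/(2*H))
(-320/1069 + W(-18)/q(12, 37))*(-14) = (-320/1069 + ((1/2)*(6 - 18)/(-18))/(17 - 1*37))*(-14) = (-320*1/1069 + ((1/2)*(-1/18)*(-12))/(17 - 37))*(-14) = (-320/1069 + (1/3)/(-20))*(-14) = (-320/1069 + (1/3)*(-1/20))*(-14) = (-320/1069 - 1/60)*(-14) = -20269/64140*(-14) = 141883/32070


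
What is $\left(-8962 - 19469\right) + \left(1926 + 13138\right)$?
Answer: $-13367$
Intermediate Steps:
$\left(-8962 - 19469\right) + \left(1926 + 13138\right) = -28431 + 15064 = -13367$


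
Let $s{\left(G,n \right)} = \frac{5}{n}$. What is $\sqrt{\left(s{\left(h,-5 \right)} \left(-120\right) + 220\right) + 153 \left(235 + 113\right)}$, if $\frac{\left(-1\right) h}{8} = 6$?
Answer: $4 \sqrt{3349} \approx 231.48$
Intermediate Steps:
$h = -48$ ($h = \left(-8\right) 6 = -48$)
$\sqrt{\left(s{\left(h,-5 \right)} \left(-120\right) + 220\right) + 153 \left(235 + 113\right)} = \sqrt{\left(\frac{5}{-5} \left(-120\right) + 220\right) + 153 \left(235 + 113\right)} = \sqrt{\left(5 \left(- \frac{1}{5}\right) \left(-120\right) + 220\right) + 153 \cdot 348} = \sqrt{\left(\left(-1\right) \left(-120\right) + 220\right) + 53244} = \sqrt{\left(120 + 220\right) + 53244} = \sqrt{340 + 53244} = \sqrt{53584} = 4 \sqrt{3349}$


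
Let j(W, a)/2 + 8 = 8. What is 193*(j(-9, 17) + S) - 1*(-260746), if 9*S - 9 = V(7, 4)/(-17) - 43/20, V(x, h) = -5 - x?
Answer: 798378577/3060 ≈ 2.6091e+5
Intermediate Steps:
j(W, a) = 0 (j(W, a) = -16 + 2*8 = -16 + 16 = 0)
S = 2569/3060 (S = 1 + ((-5 - 1*7)/(-17) - 43/20)/9 = 1 + ((-5 - 7)*(-1/17) - 43*1/20)/9 = 1 + (-12*(-1/17) - 43/20)/9 = 1 + (12/17 - 43/20)/9 = 1 + (⅑)*(-491/340) = 1 - 491/3060 = 2569/3060 ≈ 0.83954)
193*(j(-9, 17) + S) - 1*(-260746) = 193*(0 + 2569/3060) - 1*(-260746) = 193*(2569/3060) + 260746 = 495817/3060 + 260746 = 798378577/3060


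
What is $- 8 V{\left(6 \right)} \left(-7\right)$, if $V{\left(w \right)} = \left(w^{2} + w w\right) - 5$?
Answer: $3752$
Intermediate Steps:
$V{\left(w \right)} = -5 + 2 w^{2}$ ($V{\left(w \right)} = \left(w^{2} + w^{2}\right) - 5 = 2 w^{2} - 5 = -5 + 2 w^{2}$)
$- 8 V{\left(6 \right)} \left(-7\right) = - 8 \left(-5 + 2 \cdot 6^{2}\right) \left(-7\right) = - 8 \left(-5 + 2 \cdot 36\right) \left(-7\right) = - 8 \left(-5 + 72\right) \left(-7\right) = \left(-8\right) 67 \left(-7\right) = \left(-536\right) \left(-7\right) = 3752$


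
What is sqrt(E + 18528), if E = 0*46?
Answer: 4*sqrt(1158) ≈ 136.12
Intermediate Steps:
E = 0
sqrt(E + 18528) = sqrt(0 + 18528) = sqrt(18528) = 4*sqrt(1158)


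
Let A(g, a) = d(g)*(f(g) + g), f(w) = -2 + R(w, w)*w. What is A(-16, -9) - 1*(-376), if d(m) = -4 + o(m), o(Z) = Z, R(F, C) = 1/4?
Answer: 816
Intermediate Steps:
R(F, C) = ¼
f(w) = -2 + w/4
d(m) = -4 + m
A(g, a) = (-4 + g)*(-2 + 5*g/4) (A(g, a) = (-4 + g)*((-2 + g/4) + g) = (-4 + g)*(-2 + 5*g/4))
A(-16, -9) - 1*(-376) = (-8 + 5*(-16))*(-4 - 16)/4 - 1*(-376) = (¼)*(-8 - 80)*(-20) + 376 = (¼)*(-88)*(-20) + 376 = 440 + 376 = 816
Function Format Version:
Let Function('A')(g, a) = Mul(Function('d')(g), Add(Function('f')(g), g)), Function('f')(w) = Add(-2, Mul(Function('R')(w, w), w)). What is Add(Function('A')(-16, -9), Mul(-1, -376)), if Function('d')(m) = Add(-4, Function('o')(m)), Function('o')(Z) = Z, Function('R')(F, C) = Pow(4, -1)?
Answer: 816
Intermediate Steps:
Function('R')(F, C) = Rational(1, 4)
Function('f')(w) = Add(-2, Mul(Rational(1, 4), w))
Function('d')(m) = Add(-4, m)
Function('A')(g, a) = Mul(Add(-4, g), Add(-2, Mul(Rational(5, 4), g))) (Function('A')(g, a) = Mul(Add(-4, g), Add(Add(-2, Mul(Rational(1, 4), g)), g)) = Mul(Add(-4, g), Add(-2, Mul(Rational(5, 4), g))))
Add(Function('A')(-16, -9), Mul(-1, -376)) = Add(Mul(Rational(1, 4), Add(-8, Mul(5, -16)), Add(-4, -16)), Mul(-1, -376)) = Add(Mul(Rational(1, 4), Add(-8, -80), -20), 376) = Add(Mul(Rational(1, 4), -88, -20), 376) = Add(440, 376) = 816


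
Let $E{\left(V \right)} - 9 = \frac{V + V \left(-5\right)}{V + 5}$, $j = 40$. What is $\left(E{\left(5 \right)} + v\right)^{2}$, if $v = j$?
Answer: $2209$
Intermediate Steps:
$E{\left(V \right)} = 9 - \frac{4 V}{5 + V}$ ($E{\left(V \right)} = 9 + \frac{V + V \left(-5\right)}{V + 5} = 9 + \frac{V - 5 V}{5 + V} = 9 + \frac{\left(-4\right) V}{5 + V} = 9 - \frac{4 V}{5 + V}$)
$v = 40$
$\left(E{\left(5 \right)} + v\right)^{2} = \left(\frac{5 \left(9 + 5\right)}{5 + 5} + 40\right)^{2} = \left(5 \cdot \frac{1}{10} \cdot 14 + 40\right)^{2} = \left(7 + 40\right)^{2} = 47^{2} = 2209$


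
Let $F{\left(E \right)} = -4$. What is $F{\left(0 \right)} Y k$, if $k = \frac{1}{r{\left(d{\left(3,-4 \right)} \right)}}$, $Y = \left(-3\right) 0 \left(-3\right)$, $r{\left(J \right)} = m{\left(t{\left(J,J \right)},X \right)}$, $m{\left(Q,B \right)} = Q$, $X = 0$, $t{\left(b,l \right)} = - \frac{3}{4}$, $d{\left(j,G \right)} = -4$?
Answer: $0$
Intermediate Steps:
$t{\left(b,l \right)} = - \frac{3}{4}$ ($t{\left(b,l \right)} = \left(-3\right) \frac{1}{4} = - \frac{3}{4}$)
$r{\left(J \right)} = - \frac{3}{4}$
$Y = 0$ ($Y = 0 \left(-3\right) = 0$)
$k = - \frac{4}{3}$ ($k = \frac{1}{- \frac{3}{4}} = - \frac{4}{3} \approx -1.3333$)
$F{\left(0 \right)} Y k = \left(-4\right) 0 \left(- \frac{4}{3}\right) = 0 \left(- \frac{4}{3}\right) = 0$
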